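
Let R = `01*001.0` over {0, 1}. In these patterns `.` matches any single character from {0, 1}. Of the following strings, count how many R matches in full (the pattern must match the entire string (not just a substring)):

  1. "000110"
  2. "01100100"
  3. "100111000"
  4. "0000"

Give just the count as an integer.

2

1 → match
2 → match
3 → no match — must start with "0"
4 → no match
Total matched: 2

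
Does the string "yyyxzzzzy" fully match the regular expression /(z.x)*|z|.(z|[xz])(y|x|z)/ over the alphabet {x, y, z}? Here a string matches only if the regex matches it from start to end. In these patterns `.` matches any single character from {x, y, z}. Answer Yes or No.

No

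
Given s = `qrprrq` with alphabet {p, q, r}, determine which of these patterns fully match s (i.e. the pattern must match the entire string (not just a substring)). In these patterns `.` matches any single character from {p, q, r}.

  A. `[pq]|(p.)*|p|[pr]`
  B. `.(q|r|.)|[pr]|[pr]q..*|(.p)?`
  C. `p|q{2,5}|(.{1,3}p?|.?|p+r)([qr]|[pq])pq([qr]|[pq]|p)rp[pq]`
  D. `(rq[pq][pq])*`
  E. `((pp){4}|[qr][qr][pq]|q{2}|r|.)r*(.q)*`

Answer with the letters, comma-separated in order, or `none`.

A → no match
B → no match
C → no match
D → no match
E → match

E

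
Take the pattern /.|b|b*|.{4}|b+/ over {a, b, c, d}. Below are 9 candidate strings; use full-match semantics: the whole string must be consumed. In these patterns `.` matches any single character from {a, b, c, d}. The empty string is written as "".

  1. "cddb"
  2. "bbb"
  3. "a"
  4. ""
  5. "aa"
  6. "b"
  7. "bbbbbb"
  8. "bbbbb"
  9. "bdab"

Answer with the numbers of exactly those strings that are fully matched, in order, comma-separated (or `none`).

1, 2, 3, 4, 6, 7, 8, 9

1. "cddb" → match
2. "bbb" → match
3. "a" → match
4. "" → match
5. "aa" → no match
6. "b" → match
7. "bbbbbb" → match
8. "bbbbb" → match
9. "bdab" → match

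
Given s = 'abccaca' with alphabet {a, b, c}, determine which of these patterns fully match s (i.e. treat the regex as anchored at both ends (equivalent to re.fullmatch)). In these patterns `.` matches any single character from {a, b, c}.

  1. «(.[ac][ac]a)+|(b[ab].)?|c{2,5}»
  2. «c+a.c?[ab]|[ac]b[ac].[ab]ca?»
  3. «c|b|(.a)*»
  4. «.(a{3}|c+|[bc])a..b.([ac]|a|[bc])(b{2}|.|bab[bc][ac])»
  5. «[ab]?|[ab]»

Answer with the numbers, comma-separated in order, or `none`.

2

1 → no match
2 → match
3 → no match
4 → no match
5 → no match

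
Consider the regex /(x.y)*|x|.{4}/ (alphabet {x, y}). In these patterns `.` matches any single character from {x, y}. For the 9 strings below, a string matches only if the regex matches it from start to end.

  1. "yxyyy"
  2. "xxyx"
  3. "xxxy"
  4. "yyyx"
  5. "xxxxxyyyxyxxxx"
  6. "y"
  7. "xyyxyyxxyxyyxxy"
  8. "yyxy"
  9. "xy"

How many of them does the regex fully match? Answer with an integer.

5

1 → no match
2 → match
3 → match
4 → match
5 → no match
6 → no match
7 → match
8 → match
9 → no match
Total matched: 5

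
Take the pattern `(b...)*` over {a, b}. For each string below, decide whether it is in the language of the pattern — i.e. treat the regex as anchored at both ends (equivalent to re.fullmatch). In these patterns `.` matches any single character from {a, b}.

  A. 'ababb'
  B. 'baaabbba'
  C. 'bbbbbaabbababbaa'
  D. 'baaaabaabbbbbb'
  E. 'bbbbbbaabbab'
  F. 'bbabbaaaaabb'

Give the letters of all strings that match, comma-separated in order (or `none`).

A → no match
B → match
C → match
D → no match
E → match
F → no match

B, C, E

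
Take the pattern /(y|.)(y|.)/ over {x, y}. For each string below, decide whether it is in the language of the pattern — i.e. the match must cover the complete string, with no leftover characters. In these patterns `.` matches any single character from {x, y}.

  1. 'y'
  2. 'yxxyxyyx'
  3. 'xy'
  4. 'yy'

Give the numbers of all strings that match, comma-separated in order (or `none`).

3, 4

1. 'y' → no match
2. 'yxxyxyyx' → no match
3. 'xy' → match
4. 'yy' → match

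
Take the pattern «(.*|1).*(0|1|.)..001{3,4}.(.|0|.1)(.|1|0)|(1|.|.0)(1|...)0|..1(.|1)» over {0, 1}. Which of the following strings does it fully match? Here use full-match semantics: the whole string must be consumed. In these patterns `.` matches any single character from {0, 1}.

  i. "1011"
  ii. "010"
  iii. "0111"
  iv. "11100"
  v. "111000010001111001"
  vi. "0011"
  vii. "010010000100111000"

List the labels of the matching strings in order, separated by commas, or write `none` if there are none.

i, ii, iii, iv, v, vi, vii

i. "1011" → match
ii. "010" → match
iii. "0111" → match
iv. "11100" → match
v → match
vi. "0011" → match
vii → match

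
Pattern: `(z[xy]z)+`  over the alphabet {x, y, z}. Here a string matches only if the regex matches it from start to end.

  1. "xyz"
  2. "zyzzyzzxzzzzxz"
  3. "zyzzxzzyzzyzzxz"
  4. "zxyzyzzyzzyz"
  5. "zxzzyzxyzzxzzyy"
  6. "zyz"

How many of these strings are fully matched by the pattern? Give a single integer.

2

1 → no match — must start with "z"
2 → no match
3 → match
4 → no match
5 → no match — must end with "z"
6 → match
Total matched: 2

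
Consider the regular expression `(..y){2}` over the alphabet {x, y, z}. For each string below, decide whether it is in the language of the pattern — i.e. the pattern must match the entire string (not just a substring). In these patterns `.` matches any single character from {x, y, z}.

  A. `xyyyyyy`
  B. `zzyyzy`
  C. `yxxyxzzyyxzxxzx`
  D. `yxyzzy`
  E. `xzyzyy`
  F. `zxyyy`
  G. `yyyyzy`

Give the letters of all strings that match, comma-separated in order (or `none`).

B, D, E, G

A → no match
B → match
C → no match — must end with `y`
D → match
E → match
F → no match
G → match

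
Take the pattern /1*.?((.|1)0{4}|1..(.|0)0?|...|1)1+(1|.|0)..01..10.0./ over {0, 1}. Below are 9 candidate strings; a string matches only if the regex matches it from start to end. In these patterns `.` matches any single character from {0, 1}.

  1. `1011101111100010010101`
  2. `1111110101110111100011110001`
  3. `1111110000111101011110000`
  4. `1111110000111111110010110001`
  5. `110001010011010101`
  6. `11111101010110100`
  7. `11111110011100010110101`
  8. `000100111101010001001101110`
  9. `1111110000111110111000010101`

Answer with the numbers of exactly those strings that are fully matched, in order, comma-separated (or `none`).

1, 3, 4, 5, 6, 7

1 → match
2 → no match
3 → match
4 → match
5 → match
6 → match
7 → match
8 → no match
9 → no match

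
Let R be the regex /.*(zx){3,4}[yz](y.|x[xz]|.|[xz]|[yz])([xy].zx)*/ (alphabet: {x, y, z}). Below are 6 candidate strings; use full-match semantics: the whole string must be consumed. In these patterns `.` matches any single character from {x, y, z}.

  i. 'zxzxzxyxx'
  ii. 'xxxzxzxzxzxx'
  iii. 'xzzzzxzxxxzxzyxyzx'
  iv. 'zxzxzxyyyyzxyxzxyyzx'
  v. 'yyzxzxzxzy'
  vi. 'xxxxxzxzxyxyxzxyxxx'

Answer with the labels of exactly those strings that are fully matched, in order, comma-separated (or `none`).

i, ii, iv, v

i → match
ii → match
iii → no match
iv → match
v → match
vi → no match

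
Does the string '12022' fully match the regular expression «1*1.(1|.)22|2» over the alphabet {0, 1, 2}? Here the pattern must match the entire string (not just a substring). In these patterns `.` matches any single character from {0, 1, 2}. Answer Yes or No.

Yes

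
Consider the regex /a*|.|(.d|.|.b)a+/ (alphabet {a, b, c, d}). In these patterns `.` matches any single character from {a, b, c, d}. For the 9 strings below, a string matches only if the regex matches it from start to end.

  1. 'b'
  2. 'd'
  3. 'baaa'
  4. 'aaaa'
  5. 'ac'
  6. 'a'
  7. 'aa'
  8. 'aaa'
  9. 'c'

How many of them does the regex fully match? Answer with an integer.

1 → match
2 → match
3 → match
4 → match
5 → no match
6 → match
7 → match
8 → match
9 → match
Total matched: 8

8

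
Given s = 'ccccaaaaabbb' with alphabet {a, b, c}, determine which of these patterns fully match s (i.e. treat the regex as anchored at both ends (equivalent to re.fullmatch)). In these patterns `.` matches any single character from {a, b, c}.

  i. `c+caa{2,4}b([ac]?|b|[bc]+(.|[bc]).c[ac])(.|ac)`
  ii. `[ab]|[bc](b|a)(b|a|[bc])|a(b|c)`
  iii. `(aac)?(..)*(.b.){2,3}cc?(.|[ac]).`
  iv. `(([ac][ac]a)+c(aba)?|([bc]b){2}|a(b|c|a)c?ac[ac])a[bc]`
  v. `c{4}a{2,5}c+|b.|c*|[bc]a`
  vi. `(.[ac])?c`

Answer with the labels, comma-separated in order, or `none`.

i → match
ii → no match
iii → no match
iv → no match
v → no match
vi → no match — must end with 'c'

i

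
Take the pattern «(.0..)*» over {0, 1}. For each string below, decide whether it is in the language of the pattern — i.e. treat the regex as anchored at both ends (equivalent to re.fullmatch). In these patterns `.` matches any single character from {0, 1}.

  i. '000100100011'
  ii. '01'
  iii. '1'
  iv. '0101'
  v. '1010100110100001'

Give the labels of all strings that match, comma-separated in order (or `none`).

i → match
ii → no match
iii → no match
iv → no match
v → match

i, v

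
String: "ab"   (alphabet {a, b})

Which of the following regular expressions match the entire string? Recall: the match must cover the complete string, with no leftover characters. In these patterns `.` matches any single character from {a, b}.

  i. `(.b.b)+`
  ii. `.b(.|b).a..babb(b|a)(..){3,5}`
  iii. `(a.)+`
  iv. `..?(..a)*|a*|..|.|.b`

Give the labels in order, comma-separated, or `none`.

i → no match
ii → no match
iii → match
iv → match

iii, iv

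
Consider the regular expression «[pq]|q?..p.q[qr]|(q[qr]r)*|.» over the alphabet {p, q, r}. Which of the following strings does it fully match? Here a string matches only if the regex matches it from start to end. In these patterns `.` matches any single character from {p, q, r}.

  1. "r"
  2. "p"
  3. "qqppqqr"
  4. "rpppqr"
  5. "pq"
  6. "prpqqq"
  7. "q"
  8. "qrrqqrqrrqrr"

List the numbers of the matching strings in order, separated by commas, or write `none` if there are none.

1, 2, 3, 4, 6, 7, 8

1. "r" → match
2. "p" → match
3. "qqppqqr" → match
4. "rpppqr" → match
5. "pq" → no match
6. "prpqqq" → match
7. "q" → match
8. "qrrqqrqrrqrr" → match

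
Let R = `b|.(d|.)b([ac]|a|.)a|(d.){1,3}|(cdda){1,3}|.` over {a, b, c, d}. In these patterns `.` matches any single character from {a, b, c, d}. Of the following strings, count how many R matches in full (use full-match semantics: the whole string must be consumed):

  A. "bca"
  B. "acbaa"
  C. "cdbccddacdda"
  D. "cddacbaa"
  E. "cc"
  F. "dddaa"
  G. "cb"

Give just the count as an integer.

1

A → no match
B → match
C → no match
D → no match
E → no match
F → no match
G → no match
Total matched: 1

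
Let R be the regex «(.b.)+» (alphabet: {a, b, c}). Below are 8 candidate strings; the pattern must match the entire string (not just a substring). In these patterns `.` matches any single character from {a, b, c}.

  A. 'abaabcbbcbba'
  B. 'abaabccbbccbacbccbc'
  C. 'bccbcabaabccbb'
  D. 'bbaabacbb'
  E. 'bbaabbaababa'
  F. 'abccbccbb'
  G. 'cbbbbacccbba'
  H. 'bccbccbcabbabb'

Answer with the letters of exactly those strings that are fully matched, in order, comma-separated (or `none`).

A → match
B → no match
C → no match
D → match
E → no match
F → match
G → no match
H → no match

A, D, F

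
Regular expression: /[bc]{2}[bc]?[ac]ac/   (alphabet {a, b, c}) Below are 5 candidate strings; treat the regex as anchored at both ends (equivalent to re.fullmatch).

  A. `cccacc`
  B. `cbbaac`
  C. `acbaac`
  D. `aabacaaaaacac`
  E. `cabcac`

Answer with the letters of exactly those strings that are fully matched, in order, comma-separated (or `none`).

A → no match — must end with `ac`
B → match
C → no match
D → no match
E → no match

B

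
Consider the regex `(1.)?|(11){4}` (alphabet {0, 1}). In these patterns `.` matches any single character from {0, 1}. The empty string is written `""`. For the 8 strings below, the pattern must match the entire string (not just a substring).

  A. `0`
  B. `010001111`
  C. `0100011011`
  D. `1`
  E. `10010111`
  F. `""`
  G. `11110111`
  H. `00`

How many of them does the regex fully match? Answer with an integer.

A. `0` → no match
B. `010001111` → no match
C. `0100011011` → no match
D. `1` → no match
E. `10010111` → no match
F. `""` → match
G. `11110111` → no match
H. `00` → no match
Total matched: 1

1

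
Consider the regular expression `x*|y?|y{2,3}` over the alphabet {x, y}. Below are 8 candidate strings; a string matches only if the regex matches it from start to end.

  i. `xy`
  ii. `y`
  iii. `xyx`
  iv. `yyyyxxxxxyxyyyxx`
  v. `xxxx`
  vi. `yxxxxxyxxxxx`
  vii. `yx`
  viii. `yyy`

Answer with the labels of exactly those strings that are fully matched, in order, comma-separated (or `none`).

i → no match
ii → match
iii → no match
iv → no match
v → match
vi → no match
vii → no match
viii → match

ii, v, viii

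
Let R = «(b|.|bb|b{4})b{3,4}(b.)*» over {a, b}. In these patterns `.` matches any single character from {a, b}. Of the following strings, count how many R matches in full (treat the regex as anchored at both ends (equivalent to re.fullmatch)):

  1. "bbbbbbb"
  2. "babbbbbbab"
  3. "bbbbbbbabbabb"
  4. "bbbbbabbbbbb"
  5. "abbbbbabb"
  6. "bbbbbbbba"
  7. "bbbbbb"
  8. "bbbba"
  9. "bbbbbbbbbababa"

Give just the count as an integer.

6

1. "bbbbbbb" → match
2. "babbbbbbab" → no match
3 → no match
4. "bbbbbabbbbbb" → match
5. "abbbbbabb" → match
6. "bbbbbbbba" → match
7. "bbbbbb" → match
8. "bbbba" → no match
9 → match
Total matched: 6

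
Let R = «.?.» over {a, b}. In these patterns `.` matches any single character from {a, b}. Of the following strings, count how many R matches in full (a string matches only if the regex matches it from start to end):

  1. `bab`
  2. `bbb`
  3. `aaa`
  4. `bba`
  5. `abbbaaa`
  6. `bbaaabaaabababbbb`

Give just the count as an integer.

0

1 → no match
2 → no match
3 → no match
4 → no match
5 → no match
6 → no match
Total matched: 0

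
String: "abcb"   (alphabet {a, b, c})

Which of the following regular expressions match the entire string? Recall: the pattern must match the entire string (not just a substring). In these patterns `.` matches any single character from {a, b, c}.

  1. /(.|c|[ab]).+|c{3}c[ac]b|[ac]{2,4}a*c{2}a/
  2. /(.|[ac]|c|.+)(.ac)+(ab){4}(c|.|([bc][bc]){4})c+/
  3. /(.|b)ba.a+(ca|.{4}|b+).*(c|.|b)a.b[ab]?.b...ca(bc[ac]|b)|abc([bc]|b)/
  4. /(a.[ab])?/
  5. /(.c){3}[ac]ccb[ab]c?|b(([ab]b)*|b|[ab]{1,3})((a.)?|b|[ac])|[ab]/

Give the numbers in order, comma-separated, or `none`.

1, 3

1 → match
2 → no match — must end with "c"
3 → match
4 → no match
5 → no match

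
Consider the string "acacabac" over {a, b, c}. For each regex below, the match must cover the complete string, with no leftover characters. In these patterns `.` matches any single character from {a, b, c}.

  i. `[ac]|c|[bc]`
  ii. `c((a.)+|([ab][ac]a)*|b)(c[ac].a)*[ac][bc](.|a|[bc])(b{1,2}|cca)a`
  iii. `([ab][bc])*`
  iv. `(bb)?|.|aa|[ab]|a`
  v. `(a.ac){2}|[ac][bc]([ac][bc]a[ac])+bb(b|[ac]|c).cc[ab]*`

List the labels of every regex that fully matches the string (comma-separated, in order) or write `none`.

i → no match
ii → no match — must start with "c"
iii → match
iv → no match
v → match

iii, v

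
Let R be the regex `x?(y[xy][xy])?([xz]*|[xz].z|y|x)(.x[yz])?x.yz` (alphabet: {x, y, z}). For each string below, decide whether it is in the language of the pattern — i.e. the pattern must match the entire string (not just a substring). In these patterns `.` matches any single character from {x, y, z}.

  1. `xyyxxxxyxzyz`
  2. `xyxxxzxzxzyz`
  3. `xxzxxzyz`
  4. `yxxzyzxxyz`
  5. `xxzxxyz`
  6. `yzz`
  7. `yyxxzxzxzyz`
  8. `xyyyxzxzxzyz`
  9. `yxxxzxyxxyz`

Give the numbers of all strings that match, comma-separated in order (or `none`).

1, 2, 3, 4, 5, 7, 8, 9

1 → match
2 → match
3 → match
4 → match
5 → match
6 → no match — must end with `yz`
7 → match
8 → match
9 → match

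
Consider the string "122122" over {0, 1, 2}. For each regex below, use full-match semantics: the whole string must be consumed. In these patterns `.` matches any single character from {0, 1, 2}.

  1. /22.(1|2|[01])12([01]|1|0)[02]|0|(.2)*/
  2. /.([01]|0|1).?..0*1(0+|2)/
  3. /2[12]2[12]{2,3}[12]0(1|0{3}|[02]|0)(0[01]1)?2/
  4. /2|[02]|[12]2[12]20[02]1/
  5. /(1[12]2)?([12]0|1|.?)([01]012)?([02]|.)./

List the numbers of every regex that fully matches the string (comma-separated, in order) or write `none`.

5

1 → no match
2 → no match
3 → no match — must start with "2"
4 → no match
5 → match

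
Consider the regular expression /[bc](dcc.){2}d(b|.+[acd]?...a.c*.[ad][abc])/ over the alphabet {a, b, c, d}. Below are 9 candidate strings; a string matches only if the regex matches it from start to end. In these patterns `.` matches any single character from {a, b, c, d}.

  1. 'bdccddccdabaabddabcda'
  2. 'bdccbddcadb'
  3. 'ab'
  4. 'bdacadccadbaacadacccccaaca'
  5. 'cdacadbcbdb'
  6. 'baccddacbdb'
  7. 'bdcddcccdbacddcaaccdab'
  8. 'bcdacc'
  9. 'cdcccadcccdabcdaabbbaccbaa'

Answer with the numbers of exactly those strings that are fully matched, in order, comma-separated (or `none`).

1 → no match
2. 'bdccbddcadb' → no match
3. 'ab' → no match
4 → no match
5. 'cdacadbcbdb' → no match
6. 'baccddacbdb' → no match
7 → no match
8. 'bcdacc' → no match
9 → no match

none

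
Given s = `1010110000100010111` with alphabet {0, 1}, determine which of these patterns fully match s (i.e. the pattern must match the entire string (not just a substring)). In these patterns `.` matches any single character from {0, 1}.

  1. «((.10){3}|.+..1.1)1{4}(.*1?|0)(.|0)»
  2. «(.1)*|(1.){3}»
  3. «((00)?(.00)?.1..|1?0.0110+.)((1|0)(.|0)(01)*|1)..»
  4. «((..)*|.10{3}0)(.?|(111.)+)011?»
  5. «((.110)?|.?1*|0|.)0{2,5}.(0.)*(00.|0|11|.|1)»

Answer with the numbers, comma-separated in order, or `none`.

1 → no match
2 → no match
3 → match
4 → no match
5 → no match

3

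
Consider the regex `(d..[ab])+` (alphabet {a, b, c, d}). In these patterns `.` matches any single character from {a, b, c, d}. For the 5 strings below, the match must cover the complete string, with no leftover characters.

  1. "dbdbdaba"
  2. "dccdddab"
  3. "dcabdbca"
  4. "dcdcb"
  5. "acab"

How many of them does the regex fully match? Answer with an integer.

1 → match
2 → no match
3 → match
4 → no match
5 → no match — must start with "d"
Total matched: 2

2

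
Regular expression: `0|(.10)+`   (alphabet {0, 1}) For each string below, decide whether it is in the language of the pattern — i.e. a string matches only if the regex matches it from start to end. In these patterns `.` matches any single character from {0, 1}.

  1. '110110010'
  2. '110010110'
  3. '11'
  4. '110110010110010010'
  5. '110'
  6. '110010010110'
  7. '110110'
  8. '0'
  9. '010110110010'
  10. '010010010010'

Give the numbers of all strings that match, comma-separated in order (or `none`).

1, 2, 4, 5, 6, 7, 8, 9, 10

1 → match
2 → match
3 → no match
4 → match
5 → match
6 → match
7 → match
8 → match
9 → match
10 → match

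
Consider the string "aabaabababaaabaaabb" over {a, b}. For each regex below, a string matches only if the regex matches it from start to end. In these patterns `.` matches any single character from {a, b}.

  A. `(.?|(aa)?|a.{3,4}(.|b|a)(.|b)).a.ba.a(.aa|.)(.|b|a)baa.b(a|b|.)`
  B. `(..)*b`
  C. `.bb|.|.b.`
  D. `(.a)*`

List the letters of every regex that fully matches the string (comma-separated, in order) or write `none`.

A → match
B → match
C → no match
D → no match

A, B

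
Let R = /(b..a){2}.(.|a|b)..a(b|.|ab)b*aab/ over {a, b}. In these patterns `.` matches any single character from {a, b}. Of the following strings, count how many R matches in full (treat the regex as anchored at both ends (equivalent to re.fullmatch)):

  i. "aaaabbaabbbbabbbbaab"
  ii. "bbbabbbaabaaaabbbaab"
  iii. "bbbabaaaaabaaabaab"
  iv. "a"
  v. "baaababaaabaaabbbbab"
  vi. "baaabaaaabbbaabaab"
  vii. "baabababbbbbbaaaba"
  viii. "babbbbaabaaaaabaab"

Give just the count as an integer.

i → no match — must start with "b"
ii → match
iii → match
iv. "a" → no match — must start with "b"
v → no match — must end with "aab"
vi → match
vii → no match — must end with "aab"
viii → no match
Total matched: 3

3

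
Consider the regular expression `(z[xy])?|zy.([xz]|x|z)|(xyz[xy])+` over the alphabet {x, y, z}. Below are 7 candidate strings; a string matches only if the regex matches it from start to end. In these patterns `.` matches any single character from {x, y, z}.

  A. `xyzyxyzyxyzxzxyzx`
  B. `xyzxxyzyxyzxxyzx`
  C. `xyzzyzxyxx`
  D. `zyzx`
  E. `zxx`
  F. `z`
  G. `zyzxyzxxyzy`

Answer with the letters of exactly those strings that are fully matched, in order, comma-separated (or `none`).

A → no match
B → match
C. `xyzzyzxyxx` → no match
D. `zyzx` → match
E. `zxx` → no match
F. `z` → no match
G. `zyzxyzxxyzy` → no match

B, D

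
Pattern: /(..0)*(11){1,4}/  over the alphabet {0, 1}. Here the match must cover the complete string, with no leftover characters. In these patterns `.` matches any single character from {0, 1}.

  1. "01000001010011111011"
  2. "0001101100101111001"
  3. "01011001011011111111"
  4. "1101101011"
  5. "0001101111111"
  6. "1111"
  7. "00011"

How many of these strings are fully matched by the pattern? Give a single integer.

1 → no match
2 → no match — must end with "11"
3 → match
4. "1101101011" → no match
5 → no match
6. "1111" → match
7. "00011" → match
Total matched: 3

3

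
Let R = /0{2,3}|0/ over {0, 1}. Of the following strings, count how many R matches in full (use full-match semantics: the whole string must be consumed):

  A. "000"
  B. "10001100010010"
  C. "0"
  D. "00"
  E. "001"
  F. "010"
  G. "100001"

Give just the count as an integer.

A → match
B → no match — must start with "0"
C → match
D → match
E → no match — must end with "0"
F → no match
G → no match — must start with "0"
Total matched: 3

3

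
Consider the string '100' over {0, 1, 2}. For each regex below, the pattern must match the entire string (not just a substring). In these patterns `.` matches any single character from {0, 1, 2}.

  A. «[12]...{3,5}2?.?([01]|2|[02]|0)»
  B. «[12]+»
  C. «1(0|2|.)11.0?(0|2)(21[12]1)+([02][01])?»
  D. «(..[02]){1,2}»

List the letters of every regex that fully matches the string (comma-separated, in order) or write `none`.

D

A → no match
B → no match
C → no match
D → match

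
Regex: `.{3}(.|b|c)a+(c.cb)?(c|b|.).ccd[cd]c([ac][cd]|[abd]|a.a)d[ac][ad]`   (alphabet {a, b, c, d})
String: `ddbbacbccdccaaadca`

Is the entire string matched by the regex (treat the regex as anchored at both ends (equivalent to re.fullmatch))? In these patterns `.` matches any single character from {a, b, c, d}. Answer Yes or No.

Yes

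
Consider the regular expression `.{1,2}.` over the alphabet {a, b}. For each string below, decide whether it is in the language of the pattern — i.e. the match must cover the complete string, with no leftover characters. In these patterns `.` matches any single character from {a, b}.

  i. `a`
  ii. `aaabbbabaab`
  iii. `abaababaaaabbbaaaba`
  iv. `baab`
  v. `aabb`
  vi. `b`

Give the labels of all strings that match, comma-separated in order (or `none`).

i. `a` → no match
ii. `aaabbbabaab` → no match
iii → no match
iv. `baab` → no match
v. `aabb` → no match
vi. `b` → no match

none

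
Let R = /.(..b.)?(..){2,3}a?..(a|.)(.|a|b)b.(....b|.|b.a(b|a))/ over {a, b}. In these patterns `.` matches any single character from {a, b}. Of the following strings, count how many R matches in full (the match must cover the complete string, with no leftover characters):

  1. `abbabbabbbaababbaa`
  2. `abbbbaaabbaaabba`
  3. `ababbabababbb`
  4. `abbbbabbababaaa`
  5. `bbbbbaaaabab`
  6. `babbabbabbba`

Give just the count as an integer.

5

1 → no match
2 → match
3 → match
4 → match
5 → match
6 → match
Total matched: 5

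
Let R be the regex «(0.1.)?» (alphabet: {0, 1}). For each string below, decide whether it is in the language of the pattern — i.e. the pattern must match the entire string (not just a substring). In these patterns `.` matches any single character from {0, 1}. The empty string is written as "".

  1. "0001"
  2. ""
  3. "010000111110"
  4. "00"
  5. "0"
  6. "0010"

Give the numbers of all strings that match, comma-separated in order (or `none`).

2, 6

1 → no match
2 → match
3 → no match
4 → no match
5 → no match
6 → match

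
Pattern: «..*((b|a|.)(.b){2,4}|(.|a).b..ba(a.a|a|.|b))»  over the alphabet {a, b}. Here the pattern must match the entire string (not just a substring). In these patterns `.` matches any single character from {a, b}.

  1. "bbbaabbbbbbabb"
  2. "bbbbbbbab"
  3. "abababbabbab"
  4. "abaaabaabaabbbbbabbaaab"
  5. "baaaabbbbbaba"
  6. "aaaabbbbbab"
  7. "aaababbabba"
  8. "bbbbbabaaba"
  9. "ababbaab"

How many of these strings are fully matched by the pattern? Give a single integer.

1 → no match
2. "bbbbbbbab" → match
3. "abababbabbab" → match
4 → no match
5 → no match
6. "aaaabbbbbab" → match
7. "aaababbabba" → no match
8. "bbbbbabaaba" → match
9. "ababbaab" → no match
Total matched: 4

4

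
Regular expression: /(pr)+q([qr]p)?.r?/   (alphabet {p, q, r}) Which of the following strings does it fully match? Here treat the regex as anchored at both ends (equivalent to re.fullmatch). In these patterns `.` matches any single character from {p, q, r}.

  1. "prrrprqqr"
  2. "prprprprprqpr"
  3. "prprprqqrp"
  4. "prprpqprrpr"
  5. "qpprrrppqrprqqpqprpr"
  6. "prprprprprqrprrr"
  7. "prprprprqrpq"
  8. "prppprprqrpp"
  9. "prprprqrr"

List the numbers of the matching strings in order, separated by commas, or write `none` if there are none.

1 → no match
2 → match
3 → no match
4 → no match
5 → no match — must start with "pr"
6 → no match
7 → match
8 → no match
9 → match

2, 7, 9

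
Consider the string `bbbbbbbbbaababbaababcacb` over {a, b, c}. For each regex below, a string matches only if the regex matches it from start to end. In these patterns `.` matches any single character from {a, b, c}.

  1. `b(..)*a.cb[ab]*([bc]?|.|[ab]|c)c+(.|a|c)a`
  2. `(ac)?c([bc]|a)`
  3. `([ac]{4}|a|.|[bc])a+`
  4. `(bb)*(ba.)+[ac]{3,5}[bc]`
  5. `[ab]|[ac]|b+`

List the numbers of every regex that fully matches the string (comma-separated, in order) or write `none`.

1 → no match — must end with `a`
2 → no match
3 → no match — must end with `a`
4 → match
5 → no match

4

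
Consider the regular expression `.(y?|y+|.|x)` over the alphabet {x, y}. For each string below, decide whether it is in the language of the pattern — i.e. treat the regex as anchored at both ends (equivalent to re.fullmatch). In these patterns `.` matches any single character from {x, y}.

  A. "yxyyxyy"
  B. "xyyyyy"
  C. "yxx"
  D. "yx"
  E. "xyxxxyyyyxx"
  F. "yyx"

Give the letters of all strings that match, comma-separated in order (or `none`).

A → no match
B → match
C → no match
D → match
E → no match
F → no match

B, D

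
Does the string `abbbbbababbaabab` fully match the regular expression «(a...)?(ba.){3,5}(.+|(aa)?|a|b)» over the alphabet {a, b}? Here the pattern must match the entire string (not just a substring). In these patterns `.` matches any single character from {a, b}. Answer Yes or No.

No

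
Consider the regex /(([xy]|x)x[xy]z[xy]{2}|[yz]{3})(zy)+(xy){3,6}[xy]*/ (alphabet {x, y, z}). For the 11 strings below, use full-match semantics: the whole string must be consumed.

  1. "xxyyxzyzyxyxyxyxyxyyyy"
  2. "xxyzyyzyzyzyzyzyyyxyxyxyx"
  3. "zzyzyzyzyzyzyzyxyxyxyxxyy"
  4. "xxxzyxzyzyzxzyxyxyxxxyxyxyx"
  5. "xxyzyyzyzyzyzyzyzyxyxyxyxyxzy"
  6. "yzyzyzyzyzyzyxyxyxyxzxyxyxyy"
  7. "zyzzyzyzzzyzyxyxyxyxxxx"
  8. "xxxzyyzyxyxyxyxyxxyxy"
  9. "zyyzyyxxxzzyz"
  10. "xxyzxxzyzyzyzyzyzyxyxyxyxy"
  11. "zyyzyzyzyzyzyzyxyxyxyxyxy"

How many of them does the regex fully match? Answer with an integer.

1 → no match
2 → no match
3 → match
4 → no match
5 → no match
6 → no match
7 → no match
8 → match
9 → no match
10 → match
11 → match
Total matched: 4

4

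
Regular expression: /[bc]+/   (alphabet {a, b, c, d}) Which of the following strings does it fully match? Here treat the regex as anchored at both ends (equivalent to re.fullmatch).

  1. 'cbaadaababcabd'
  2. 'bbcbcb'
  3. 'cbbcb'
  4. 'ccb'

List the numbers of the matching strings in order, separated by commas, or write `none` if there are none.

2, 3, 4

1 → no match
2. 'bbcbcb' → match
3. 'cbbcb' → match
4. 'ccb' → match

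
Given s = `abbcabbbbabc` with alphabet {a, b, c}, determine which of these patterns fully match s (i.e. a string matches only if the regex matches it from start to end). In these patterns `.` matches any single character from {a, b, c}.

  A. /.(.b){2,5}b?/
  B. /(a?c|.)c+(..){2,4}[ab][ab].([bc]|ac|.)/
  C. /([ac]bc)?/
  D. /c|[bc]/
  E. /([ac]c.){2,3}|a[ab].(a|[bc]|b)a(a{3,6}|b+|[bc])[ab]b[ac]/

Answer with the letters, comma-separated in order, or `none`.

A → no match
B → no match
C → no match
D → no match
E → match

E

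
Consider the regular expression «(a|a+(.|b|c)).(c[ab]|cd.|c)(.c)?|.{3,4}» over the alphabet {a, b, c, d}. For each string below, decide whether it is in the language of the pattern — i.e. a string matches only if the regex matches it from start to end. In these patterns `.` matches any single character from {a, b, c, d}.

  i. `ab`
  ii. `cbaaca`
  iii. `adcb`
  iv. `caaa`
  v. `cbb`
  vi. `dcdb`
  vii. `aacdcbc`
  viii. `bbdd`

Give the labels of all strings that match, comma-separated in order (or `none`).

iii, iv, v, vi, vii, viii

i. `ab` → no match
ii. `cbaaca` → no match
iii. `adcb` → match
iv. `caaa` → match
v. `cbb` → match
vi. `dcdb` → match
vii. `aacdcbc` → match
viii. `bbdd` → match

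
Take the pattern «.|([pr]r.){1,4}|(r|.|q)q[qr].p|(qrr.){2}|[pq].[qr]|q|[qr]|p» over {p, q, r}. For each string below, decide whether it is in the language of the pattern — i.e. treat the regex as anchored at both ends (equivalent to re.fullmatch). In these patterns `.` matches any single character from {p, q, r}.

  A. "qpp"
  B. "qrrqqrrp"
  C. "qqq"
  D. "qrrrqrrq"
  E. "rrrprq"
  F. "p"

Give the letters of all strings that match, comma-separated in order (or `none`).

A → no match
B → match
C → match
D → match
E → match
F → match

B, C, D, E, F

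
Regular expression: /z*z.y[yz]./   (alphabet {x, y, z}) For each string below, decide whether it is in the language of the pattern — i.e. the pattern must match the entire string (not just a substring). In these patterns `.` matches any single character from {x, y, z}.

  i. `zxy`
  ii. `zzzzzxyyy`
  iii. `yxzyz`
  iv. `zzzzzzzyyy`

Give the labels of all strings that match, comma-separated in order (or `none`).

ii, iv

i → no match
ii → match
iii → no match
iv → match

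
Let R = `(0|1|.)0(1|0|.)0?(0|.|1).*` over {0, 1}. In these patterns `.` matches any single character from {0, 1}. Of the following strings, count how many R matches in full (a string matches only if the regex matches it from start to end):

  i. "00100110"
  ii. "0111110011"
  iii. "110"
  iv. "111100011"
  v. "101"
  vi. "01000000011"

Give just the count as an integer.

1

i. "00100110" → match
ii. "0111110011" → no match
iii. "110" → no match
iv. "111100011" → no match
v. "101" → no match
vi. "01000000011" → no match
Total matched: 1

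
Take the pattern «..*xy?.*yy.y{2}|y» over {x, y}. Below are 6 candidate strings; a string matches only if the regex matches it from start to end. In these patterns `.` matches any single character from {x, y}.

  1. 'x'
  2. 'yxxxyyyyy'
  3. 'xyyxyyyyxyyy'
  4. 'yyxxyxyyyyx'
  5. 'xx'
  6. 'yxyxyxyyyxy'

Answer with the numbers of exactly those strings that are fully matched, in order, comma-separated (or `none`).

1 → no match — must end with 'y'
2 → match
3 → no match
4 → no match — must end with 'y'
5 → no match — must end with 'y'
6 → no match

2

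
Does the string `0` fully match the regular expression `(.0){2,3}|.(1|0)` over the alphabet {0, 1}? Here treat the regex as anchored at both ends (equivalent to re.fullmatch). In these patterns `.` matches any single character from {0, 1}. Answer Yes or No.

No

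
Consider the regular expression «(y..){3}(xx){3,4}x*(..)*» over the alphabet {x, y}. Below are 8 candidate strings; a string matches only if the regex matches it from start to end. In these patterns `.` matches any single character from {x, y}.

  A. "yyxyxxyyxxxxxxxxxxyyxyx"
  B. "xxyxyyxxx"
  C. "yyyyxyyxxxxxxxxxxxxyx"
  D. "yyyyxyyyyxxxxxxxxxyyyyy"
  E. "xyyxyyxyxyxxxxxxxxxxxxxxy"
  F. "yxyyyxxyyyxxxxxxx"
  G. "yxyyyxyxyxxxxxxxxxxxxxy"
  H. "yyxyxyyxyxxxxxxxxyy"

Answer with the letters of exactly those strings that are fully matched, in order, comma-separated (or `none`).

A, C, D, G, H

A → match
B. "xxyxyyxxx" → no match — must start with "y"
C → match
D → match
E → no match — must start with "y"
F → no match
G → match
H → match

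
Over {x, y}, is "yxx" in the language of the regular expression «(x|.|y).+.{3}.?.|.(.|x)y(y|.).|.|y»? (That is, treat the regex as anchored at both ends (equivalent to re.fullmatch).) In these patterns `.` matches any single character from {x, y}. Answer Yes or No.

No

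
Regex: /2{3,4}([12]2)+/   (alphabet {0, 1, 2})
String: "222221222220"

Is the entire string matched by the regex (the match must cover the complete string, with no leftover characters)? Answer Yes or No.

Every match must end with "2", but "222221222220" does not.

No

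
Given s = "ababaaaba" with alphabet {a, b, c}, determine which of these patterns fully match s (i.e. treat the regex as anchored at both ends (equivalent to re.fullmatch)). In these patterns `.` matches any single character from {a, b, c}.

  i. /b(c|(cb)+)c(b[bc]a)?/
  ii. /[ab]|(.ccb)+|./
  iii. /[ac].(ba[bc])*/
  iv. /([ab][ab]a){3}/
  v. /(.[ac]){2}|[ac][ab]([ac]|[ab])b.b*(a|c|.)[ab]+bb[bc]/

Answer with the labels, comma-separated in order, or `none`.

iv

i → no match — must start with "b"
ii → no match
iii → no match
iv → match
v → no match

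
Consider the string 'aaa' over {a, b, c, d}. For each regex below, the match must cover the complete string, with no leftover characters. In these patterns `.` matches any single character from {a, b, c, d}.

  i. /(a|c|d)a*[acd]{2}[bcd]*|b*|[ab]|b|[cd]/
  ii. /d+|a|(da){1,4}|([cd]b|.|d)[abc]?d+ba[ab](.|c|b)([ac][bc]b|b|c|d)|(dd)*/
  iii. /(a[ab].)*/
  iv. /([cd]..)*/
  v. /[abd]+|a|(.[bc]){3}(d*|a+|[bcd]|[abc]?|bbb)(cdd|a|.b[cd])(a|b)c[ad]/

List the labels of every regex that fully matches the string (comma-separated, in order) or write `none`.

i → match
ii → no match
iii → match
iv → no match
v → match

i, iii, v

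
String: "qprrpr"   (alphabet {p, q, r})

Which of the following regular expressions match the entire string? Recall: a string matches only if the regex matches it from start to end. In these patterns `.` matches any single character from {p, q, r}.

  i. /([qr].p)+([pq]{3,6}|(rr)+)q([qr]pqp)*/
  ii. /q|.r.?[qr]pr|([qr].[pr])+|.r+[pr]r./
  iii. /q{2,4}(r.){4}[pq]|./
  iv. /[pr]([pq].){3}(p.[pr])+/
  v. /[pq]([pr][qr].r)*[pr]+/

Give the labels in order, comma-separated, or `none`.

ii, v

i → no match
ii → match
iii → no match
iv → no match
v → match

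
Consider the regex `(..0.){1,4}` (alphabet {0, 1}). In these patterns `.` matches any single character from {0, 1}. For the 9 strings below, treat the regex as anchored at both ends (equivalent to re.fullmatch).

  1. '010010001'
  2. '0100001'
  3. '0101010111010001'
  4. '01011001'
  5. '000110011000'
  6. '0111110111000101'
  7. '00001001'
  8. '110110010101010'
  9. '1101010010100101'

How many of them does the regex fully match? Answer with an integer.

4

1. '010010001' → no match
2. '0100001' → no match
3 → match
4. '01011001' → match
5. '000110011000' → match
6 → no match
7. '00001001' → match
8 → no match
9 → no match
Total matched: 4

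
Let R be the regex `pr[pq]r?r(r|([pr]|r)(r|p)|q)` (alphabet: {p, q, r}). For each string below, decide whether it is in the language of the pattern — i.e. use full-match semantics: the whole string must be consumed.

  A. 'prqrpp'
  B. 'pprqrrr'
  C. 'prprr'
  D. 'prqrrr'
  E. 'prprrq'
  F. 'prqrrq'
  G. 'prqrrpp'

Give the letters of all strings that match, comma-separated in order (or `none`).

A, C, D, E, F, G

A → match
B → no match — must start with 'pr'
C → match
D → match
E → match
F → match
G → match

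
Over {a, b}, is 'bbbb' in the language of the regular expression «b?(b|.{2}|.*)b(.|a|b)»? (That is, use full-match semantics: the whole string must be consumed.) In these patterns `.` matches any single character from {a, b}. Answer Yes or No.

Yes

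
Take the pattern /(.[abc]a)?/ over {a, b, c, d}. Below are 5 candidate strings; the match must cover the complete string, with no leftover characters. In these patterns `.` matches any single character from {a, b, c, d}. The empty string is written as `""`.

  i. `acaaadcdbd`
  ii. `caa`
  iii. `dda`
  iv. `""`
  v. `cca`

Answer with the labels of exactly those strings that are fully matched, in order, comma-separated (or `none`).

ii, iv, v

i → no match
ii → match
iii → no match
iv → match
v → match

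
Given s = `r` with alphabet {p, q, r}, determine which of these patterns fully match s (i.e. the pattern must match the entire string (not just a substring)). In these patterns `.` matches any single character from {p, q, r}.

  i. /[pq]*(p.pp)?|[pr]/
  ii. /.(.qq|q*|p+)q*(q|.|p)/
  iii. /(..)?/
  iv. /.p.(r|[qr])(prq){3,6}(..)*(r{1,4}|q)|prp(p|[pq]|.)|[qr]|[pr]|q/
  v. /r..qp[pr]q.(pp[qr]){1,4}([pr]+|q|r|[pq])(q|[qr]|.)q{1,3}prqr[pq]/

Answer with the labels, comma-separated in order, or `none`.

i → match
ii → no match
iii → no match
iv → match
v → no match

i, iv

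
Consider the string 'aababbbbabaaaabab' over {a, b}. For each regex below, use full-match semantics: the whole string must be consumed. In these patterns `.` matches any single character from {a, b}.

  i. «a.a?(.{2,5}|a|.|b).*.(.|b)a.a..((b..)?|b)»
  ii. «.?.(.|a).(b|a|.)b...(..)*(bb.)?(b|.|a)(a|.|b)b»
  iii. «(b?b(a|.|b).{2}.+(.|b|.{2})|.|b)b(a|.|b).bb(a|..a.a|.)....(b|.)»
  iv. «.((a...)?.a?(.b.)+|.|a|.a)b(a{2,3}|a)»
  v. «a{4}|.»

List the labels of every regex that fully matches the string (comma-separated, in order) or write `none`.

i, ii

i → match
ii → match
iii → no match
iv → no match — must end with 'a'
v → no match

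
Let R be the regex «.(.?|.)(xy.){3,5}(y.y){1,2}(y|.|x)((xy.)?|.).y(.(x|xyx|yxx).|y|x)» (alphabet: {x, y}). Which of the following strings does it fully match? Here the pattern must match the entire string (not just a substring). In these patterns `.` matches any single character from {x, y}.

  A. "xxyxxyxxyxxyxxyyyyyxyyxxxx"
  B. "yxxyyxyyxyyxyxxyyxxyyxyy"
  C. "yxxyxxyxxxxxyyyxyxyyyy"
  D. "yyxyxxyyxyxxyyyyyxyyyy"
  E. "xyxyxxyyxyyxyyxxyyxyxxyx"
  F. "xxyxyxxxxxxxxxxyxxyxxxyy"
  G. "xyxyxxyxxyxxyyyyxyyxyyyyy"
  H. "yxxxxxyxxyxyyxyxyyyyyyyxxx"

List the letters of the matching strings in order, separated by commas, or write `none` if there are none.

D

A → no match
B → no match
C → no match
D → match
E → no match
F → no match
G → no match
H → no match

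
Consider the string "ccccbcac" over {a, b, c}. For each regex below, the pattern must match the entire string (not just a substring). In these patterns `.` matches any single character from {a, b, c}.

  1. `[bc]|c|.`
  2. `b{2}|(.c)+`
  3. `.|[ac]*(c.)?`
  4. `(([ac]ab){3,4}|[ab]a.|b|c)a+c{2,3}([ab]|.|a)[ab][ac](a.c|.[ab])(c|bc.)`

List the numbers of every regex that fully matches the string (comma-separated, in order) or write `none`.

2

1 → no match
2 → match
3 → no match
4 → no match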